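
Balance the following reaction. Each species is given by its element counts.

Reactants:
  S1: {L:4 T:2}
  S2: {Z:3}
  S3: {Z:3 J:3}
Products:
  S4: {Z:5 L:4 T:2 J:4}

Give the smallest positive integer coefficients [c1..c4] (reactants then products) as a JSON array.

Coefficients: [3, 1, 4, 3]

Z: 3·0+1·3+4·3 = 15 | 3·5 = 15
L: 3·4+1·0+4·0 = 12 | 3·4 = 12
T: 3·2+1·0+4·0 = 6 | 3·2 = 6
J: 3·0+1·0+4·3 = 12 | 3·4 = 12
gcd(3,1,4,3) = 1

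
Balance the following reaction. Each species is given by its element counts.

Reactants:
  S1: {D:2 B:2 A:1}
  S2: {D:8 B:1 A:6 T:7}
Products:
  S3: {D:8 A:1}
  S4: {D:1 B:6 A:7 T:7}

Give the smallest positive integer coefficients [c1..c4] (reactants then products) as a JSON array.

Coefficients: [5, 2, 3, 2]

D: 5·2+2·8 = 26 | 3·8+2·1 = 26
B: 5·2+2·1 = 12 | 3·0+2·6 = 12
A: 5·1+2·6 = 17 | 3·1+2·7 = 17
T: 5·0+2·7 = 14 | 3·0+2·7 = 14
gcd(5,2,3,2) = 1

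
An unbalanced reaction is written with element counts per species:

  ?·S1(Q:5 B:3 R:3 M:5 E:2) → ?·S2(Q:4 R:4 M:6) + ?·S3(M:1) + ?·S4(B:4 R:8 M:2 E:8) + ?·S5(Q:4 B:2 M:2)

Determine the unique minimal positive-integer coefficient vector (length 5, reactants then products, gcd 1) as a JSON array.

Coefficients: [4, 1, 4, 1, 4]

Q: 4·5 = 20 | 1·4+4·0+1·0+4·4 = 20
B: 4·3 = 12 | 1·0+4·0+1·4+4·2 = 12
R: 4·3 = 12 | 1·4+4·0+1·8+4·0 = 12
M: 4·5 = 20 | 1·6+4·1+1·2+4·2 = 20
E: 4·2 = 8 | 1·0+4·0+1·8+4·0 = 8
gcd(4,1,4,1,4) = 1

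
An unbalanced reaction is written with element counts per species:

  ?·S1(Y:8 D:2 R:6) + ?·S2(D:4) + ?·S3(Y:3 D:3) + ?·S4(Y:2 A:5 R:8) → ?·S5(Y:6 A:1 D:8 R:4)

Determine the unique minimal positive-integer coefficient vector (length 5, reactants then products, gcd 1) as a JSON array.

Y: 2·8+6·0+4·3+1·2 = 30 | 5·6 = 30
A: 2·0+6·0+4·0+1·5 = 5 | 5·1 = 5
D: 2·2+6·4+4·3+1·0 = 40 | 5·8 = 40
R: 2·6+6·0+4·0+1·8 = 20 | 5·4 = 20
gcd(2,6,4,1,5) = 1

Coefficients: [2, 6, 4, 1, 5]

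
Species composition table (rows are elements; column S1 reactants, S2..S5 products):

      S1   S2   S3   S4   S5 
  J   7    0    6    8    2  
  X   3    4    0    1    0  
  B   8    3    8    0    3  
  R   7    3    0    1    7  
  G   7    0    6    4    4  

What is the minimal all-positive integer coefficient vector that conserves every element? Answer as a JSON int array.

J: 6·7 = 42 | 4·0+3·6+2·8+4·2 = 42
X: 6·3 = 18 | 4·4+3·0+2·1+4·0 = 18
B: 6·8 = 48 | 4·3+3·8+2·0+4·3 = 48
R: 6·7 = 42 | 4·3+3·0+2·1+4·7 = 42
G: 6·7 = 42 | 4·0+3·6+2·4+4·4 = 42
gcd(6,4,3,2,4) = 1

Coefficients: [6, 4, 3, 2, 4]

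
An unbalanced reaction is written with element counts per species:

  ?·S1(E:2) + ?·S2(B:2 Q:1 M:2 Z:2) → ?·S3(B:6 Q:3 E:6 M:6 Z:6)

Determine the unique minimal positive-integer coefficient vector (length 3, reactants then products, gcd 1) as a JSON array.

B: 3·0+3·2 = 6 | 1·6 = 6
Q: 3·0+3·1 = 3 | 1·3 = 3
E: 3·2+3·0 = 6 | 1·6 = 6
M: 3·0+3·2 = 6 | 1·6 = 6
Z: 3·0+3·2 = 6 | 1·6 = 6
gcd(3,3,1) = 1

Coefficients: [3, 3, 1]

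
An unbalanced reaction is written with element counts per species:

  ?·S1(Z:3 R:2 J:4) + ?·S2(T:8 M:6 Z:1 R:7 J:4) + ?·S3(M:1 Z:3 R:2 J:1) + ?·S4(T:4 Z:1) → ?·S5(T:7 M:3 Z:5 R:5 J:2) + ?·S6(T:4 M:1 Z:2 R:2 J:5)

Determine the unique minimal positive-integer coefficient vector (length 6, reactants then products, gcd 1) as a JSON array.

T: 3·0+2·8+3·0+6·4 = 40 | 4·7+3·4 = 40
M: 3·0+2·6+3·1+6·0 = 15 | 4·3+3·1 = 15
Z: 3·3+2·1+3·3+6·1 = 26 | 4·5+3·2 = 26
R: 3·2+2·7+3·2+6·0 = 26 | 4·5+3·2 = 26
J: 3·4+2·4+3·1+6·0 = 23 | 4·2+3·5 = 23
gcd(3,2,3,6,4,3) = 1

Coefficients: [3, 2, 3, 6, 4, 3]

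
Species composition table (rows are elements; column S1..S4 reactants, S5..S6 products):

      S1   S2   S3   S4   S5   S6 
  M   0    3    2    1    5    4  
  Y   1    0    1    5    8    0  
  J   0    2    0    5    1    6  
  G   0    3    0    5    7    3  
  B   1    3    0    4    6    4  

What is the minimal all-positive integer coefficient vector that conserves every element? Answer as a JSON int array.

Coefficients: [4, 6, 5, 3, 3, 4]

M: 4·0+6·3+5·2+3·1 = 31 | 3·5+4·4 = 31
Y: 4·1+6·0+5·1+3·5 = 24 | 3·8+4·0 = 24
J: 4·0+6·2+5·0+3·5 = 27 | 3·1+4·6 = 27
G: 4·0+6·3+5·0+3·5 = 33 | 3·7+4·3 = 33
B: 4·1+6·3+5·0+3·4 = 34 | 3·6+4·4 = 34
gcd(4,6,5,3,3,4) = 1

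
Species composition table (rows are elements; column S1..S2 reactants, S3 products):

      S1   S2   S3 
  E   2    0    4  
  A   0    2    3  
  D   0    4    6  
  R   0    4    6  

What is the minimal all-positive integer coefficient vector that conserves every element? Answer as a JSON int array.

E: 4·2+3·0 = 8 | 2·4 = 8
A: 4·0+3·2 = 6 | 2·3 = 6
D: 4·0+3·4 = 12 | 2·6 = 12
R: 4·0+3·4 = 12 | 2·6 = 12
gcd(4,3,2) = 1

Coefficients: [4, 3, 2]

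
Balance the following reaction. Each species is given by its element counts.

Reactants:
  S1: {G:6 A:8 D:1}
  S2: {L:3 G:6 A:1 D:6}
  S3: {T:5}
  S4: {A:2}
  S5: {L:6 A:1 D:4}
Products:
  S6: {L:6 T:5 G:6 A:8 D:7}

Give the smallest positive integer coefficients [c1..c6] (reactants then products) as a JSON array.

Coefficients: [1, 2, 3, 6, 2, 3]

L: 1·0+2·3+3·0+6·0+2·6 = 18 | 3·6 = 18
T: 1·0+2·0+3·5+6·0+2·0 = 15 | 3·5 = 15
G: 1·6+2·6+3·0+6·0+2·0 = 18 | 3·6 = 18
A: 1·8+2·1+3·0+6·2+2·1 = 24 | 3·8 = 24
D: 1·1+2·6+3·0+6·0+2·4 = 21 | 3·7 = 21
gcd(1,2,3,6,2,3) = 1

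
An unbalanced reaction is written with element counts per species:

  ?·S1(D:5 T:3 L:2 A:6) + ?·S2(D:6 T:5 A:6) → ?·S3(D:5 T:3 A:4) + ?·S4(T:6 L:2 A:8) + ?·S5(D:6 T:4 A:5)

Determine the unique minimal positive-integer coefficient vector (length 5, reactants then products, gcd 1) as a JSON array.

D: 1·5+6·6 = 41 | 1·5+1·0+6·6 = 41
T: 1·3+6·5 = 33 | 1·3+1·6+6·4 = 33
L: 1·2+6·0 = 2 | 1·0+1·2+6·0 = 2
A: 1·6+6·6 = 42 | 1·4+1·8+6·5 = 42
gcd(1,6,1,1,6) = 1

Coefficients: [1, 6, 1, 1, 6]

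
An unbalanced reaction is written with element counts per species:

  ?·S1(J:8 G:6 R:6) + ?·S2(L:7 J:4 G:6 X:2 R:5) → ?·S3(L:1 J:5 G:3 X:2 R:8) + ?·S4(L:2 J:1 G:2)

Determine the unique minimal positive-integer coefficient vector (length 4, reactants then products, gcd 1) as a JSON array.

Coefficients: [1, 2, 2, 6]

L: 1·0+2·7 = 14 | 2·1+6·2 = 14
J: 1·8+2·4 = 16 | 2·5+6·1 = 16
G: 1·6+2·6 = 18 | 2·3+6·2 = 18
X: 1·0+2·2 = 4 | 2·2+6·0 = 4
R: 1·6+2·5 = 16 | 2·8+6·0 = 16
gcd(1,2,2,6) = 1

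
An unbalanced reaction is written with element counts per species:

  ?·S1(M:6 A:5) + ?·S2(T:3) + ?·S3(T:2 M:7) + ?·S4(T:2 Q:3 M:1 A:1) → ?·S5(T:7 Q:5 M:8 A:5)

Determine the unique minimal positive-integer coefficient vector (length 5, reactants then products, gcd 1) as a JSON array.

T: 2·0+3·3+1·2+5·2 = 21 | 3·7 = 21
Q: 2·0+3·0+1·0+5·3 = 15 | 3·5 = 15
M: 2·6+3·0+1·7+5·1 = 24 | 3·8 = 24
A: 2·5+3·0+1·0+5·1 = 15 | 3·5 = 15
gcd(2,3,1,5,3) = 1

Coefficients: [2, 3, 1, 5, 3]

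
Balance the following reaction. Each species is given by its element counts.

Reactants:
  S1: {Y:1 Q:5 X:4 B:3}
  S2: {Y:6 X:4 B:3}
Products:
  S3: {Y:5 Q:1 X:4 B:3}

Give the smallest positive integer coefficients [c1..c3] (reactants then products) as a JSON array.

Coefficients: [1, 4, 5]

Y: 1·1+4·6 = 25 | 5·5 = 25
Q: 1·5+4·0 = 5 | 5·1 = 5
X: 1·4+4·4 = 20 | 5·4 = 20
B: 1·3+4·3 = 15 | 5·3 = 15
gcd(1,4,5) = 1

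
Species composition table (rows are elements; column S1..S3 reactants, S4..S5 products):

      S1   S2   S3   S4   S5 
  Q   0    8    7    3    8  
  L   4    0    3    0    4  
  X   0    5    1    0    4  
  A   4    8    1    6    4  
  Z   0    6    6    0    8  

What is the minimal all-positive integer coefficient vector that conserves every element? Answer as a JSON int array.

Coefficients: [3, 4, 4, 4, 6]

Q: 3·0+4·8+4·7 = 60 | 4·3+6·8 = 60
L: 3·4+4·0+4·3 = 24 | 4·0+6·4 = 24
X: 3·0+4·5+4·1 = 24 | 4·0+6·4 = 24
A: 3·4+4·8+4·1 = 48 | 4·6+6·4 = 48
Z: 3·0+4·6+4·6 = 48 | 4·0+6·8 = 48
gcd(3,4,4,4,6) = 1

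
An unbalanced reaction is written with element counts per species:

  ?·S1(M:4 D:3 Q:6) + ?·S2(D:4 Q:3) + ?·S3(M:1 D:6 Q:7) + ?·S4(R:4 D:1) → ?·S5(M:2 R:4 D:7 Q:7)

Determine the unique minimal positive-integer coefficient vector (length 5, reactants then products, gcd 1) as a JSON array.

Coefficients: [2, 3, 2, 5, 5]

M: 2·4+3·0+2·1+5·0 = 10 | 5·2 = 10
R: 2·0+3·0+2·0+5·4 = 20 | 5·4 = 20
D: 2·3+3·4+2·6+5·1 = 35 | 5·7 = 35
Q: 2·6+3·3+2·7+5·0 = 35 | 5·7 = 35
gcd(2,3,2,5,5) = 1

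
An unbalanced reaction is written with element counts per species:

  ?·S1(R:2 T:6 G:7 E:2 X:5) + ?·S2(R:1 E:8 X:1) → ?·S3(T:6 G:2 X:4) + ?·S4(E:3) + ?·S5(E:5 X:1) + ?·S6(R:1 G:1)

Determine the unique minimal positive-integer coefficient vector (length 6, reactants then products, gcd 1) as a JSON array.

Coefficients: [1, 3, 1, 2, 4, 5]

R: 1·2+3·1 = 5 | 1·0+2·0+4·0+5·1 = 5
T: 1·6+3·0 = 6 | 1·6+2·0+4·0+5·0 = 6
G: 1·7+3·0 = 7 | 1·2+2·0+4·0+5·1 = 7
E: 1·2+3·8 = 26 | 1·0+2·3+4·5+5·0 = 26
X: 1·5+3·1 = 8 | 1·4+2·0+4·1+5·0 = 8
gcd(1,3,1,2,4,5) = 1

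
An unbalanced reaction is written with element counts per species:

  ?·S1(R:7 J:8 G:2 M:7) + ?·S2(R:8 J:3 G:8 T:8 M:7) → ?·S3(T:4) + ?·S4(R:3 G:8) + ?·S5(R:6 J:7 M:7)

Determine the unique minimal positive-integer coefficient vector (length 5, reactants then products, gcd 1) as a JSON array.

Coefficients: [4, 1, 2, 2, 5]

R: 4·7+1·8 = 36 | 2·0+2·3+5·6 = 36
J: 4·8+1·3 = 35 | 2·0+2·0+5·7 = 35
G: 4·2+1·8 = 16 | 2·0+2·8+5·0 = 16
T: 4·0+1·8 = 8 | 2·4+2·0+5·0 = 8
M: 4·7+1·7 = 35 | 2·0+2·0+5·7 = 35
gcd(4,1,2,2,5) = 1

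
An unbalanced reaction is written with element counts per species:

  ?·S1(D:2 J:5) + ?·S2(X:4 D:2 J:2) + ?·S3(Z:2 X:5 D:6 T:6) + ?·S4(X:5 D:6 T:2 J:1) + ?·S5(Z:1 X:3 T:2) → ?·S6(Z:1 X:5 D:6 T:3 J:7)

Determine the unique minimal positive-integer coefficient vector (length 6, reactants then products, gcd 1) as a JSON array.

Coefficients: [5, 1, 1, 1, 2, 4]

Z: 5·0+1·0+1·2+1·0+2·1 = 4 | 4·1 = 4
X: 5·0+1·4+1·5+1·5+2·3 = 20 | 4·5 = 20
D: 5·2+1·2+1·6+1·6+2·0 = 24 | 4·6 = 24
T: 5·0+1·0+1·6+1·2+2·2 = 12 | 4·3 = 12
J: 5·5+1·2+1·0+1·1+2·0 = 28 | 4·7 = 28
gcd(5,1,1,1,2,4) = 1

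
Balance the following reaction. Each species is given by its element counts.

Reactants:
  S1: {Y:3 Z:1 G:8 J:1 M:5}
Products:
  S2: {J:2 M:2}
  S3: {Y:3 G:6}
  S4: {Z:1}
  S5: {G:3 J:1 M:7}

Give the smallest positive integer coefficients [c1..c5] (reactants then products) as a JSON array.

Y: 6·3 = 18 | 1·0+6·3+6·0+4·0 = 18
Z: 6·1 = 6 | 1·0+6·0+6·1+4·0 = 6
G: 6·8 = 48 | 1·0+6·6+6·0+4·3 = 48
J: 6·1 = 6 | 1·2+6·0+6·0+4·1 = 6
M: 6·5 = 30 | 1·2+6·0+6·0+4·7 = 30
gcd(6,1,6,6,4) = 1

Coefficients: [6, 1, 6, 6, 4]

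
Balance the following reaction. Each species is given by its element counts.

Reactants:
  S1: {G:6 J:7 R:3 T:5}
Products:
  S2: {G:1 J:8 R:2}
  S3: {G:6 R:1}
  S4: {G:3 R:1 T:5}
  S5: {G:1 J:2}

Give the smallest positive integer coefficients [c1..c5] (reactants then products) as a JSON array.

G: 6·6 = 36 | 5·1+2·6+6·3+1·1 = 36
J: 6·7 = 42 | 5·8+2·0+6·0+1·2 = 42
R: 6·3 = 18 | 5·2+2·1+6·1+1·0 = 18
T: 6·5 = 30 | 5·0+2·0+6·5+1·0 = 30
gcd(6,5,2,6,1) = 1

Coefficients: [6, 5, 2, 6, 1]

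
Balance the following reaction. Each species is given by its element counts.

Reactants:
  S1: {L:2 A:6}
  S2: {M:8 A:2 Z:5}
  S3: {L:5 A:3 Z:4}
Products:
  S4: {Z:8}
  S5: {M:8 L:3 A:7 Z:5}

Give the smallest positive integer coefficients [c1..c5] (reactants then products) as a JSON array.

Coefficients: [4, 6, 2, 1, 6]

M: 4·0+6·8+2·0 = 48 | 1·0+6·8 = 48
L: 4·2+6·0+2·5 = 18 | 1·0+6·3 = 18
A: 4·6+6·2+2·3 = 42 | 1·0+6·7 = 42
Z: 4·0+6·5+2·4 = 38 | 1·8+6·5 = 38
gcd(4,6,2,1,6) = 1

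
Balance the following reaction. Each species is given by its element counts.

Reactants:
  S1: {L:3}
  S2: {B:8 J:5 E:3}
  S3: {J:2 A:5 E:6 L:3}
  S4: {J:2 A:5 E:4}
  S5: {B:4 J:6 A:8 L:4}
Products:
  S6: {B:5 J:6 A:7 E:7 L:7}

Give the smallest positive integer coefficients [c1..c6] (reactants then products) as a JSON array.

Coefficients: [5, 2, 3, 1, 1, 4]

B: 5·0+2·8+3·0+1·0+1·4 = 20 | 4·5 = 20
J: 5·0+2·5+3·2+1·2+1·6 = 24 | 4·6 = 24
A: 5·0+2·0+3·5+1·5+1·8 = 28 | 4·7 = 28
E: 5·0+2·3+3·6+1·4+1·0 = 28 | 4·7 = 28
L: 5·3+2·0+3·3+1·0+1·4 = 28 | 4·7 = 28
gcd(5,2,3,1,1,4) = 1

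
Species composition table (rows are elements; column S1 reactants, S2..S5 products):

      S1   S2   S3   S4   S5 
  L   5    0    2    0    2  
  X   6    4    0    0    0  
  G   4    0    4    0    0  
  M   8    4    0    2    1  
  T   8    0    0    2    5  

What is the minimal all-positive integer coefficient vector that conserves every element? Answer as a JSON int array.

L: 4·5 = 20 | 6·0+4·2+1·0+6·2 = 20
X: 4·6 = 24 | 6·4+4·0+1·0+6·0 = 24
G: 4·4 = 16 | 6·0+4·4+1·0+6·0 = 16
M: 4·8 = 32 | 6·4+4·0+1·2+6·1 = 32
T: 4·8 = 32 | 6·0+4·0+1·2+6·5 = 32
gcd(4,6,4,1,6) = 1

Coefficients: [4, 6, 4, 1, 6]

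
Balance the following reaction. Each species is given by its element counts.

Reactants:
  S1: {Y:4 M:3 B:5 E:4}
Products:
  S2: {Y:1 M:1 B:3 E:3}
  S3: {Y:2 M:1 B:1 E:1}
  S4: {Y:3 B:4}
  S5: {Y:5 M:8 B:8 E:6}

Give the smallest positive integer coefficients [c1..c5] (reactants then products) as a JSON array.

Coefficients: [6, 4, 6, 1, 1]

Y: 6·4 = 24 | 4·1+6·2+1·3+1·5 = 24
M: 6·3 = 18 | 4·1+6·1+1·0+1·8 = 18
B: 6·5 = 30 | 4·3+6·1+1·4+1·8 = 30
E: 6·4 = 24 | 4·3+6·1+1·0+1·6 = 24
gcd(6,4,6,1,1) = 1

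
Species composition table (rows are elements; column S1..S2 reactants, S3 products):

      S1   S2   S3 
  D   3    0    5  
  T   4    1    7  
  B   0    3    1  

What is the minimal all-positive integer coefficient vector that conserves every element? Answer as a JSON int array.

D: 5·3+1·0 = 15 | 3·5 = 15
T: 5·4+1·1 = 21 | 3·7 = 21
B: 5·0+1·3 = 3 | 3·1 = 3
gcd(5,1,3) = 1

Coefficients: [5, 1, 3]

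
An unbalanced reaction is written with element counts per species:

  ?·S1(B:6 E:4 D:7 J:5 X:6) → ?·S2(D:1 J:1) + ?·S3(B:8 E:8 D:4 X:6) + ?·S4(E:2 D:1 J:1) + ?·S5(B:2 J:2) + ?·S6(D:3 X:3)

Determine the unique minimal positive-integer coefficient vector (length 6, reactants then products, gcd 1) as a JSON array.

Coefficients: [3, 3, 1, 2, 5, 4]

B: 3·6 = 18 | 3·0+1·8+2·0+5·2+4·0 = 18
E: 3·4 = 12 | 3·0+1·8+2·2+5·0+4·0 = 12
D: 3·7 = 21 | 3·1+1·4+2·1+5·0+4·3 = 21
J: 3·5 = 15 | 3·1+1·0+2·1+5·2+4·0 = 15
X: 3·6 = 18 | 3·0+1·6+2·0+5·0+4·3 = 18
gcd(3,3,1,2,5,4) = 1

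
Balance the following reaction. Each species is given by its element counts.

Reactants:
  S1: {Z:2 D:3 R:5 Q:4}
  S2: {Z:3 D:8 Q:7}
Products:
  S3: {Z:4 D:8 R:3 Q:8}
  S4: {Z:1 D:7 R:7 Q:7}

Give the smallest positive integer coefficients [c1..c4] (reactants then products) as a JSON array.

Z: 5·2+5·3 = 25 | 6·4+1·1 = 25
D: 5·3+5·8 = 55 | 6·8+1·7 = 55
R: 5·5+5·0 = 25 | 6·3+1·7 = 25
Q: 5·4+5·7 = 55 | 6·8+1·7 = 55
gcd(5,5,6,1) = 1

Coefficients: [5, 5, 6, 1]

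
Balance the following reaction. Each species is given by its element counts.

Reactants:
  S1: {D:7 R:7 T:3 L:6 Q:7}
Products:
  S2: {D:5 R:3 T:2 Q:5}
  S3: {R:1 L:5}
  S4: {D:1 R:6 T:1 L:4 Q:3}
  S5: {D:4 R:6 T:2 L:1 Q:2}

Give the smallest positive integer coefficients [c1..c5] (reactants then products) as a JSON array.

Coefficients: [5, 6, 5, 1, 1]

D: 5·7 = 35 | 6·5+5·0+1·1+1·4 = 35
R: 5·7 = 35 | 6·3+5·1+1·6+1·6 = 35
T: 5·3 = 15 | 6·2+5·0+1·1+1·2 = 15
L: 5·6 = 30 | 6·0+5·5+1·4+1·1 = 30
Q: 5·7 = 35 | 6·5+5·0+1·3+1·2 = 35
gcd(5,6,5,1,1) = 1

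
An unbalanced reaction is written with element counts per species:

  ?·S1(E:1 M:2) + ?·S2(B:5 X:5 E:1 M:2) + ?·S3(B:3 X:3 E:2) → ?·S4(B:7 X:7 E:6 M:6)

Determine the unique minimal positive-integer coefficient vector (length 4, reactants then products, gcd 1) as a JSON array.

Coefficients: [5, 1, 3, 2]

B: 5·0+1·5+3·3 = 14 | 2·7 = 14
X: 5·0+1·5+3·3 = 14 | 2·7 = 14
E: 5·1+1·1+3·2 = 12 | 2·6 = 12
M: 5·2+1·2+3·0 = 12 | 2·6 = 12
gcd(5,1,3,2) = 1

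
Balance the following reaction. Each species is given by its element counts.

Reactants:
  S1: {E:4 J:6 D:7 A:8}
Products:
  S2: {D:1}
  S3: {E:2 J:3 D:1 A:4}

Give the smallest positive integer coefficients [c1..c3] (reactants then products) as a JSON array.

E: 1·4 = 4 | 5·0+2·2 = 4
J: 1·6 = 6 | 5·0+2·3 = 6
D: 1·7 = 7 | 5·1+2·1 = 7
A: 1·8 = 8 | 5·0+2·4 = 8
gcd(1,5,2) = 1

Coefficients: [1, 5, 2]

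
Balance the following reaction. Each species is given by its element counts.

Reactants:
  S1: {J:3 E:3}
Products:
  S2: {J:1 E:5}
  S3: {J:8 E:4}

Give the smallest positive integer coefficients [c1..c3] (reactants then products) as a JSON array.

J: 3·3 = 9 | 1·1+1·8 = 9
E: 3·3 = 9 | 1·5+1·4 = 9
gcd(3,1,1) = 1

Coefficients: [3, 1, 1]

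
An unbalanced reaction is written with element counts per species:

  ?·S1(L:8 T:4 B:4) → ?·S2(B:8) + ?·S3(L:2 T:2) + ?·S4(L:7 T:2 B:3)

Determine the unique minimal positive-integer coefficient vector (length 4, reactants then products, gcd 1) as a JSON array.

Coefficients: [5, 1, 6, 4]

L: 5·8 = 40 | 1·0+6·2+4·7 = 40
T: 5·4 = 20 | 1·0+6·2+4·2 = 20
B: 5·4 = 20 | 1·8+6·0+4·3 = 20
gcd(5,1,6,4) = 1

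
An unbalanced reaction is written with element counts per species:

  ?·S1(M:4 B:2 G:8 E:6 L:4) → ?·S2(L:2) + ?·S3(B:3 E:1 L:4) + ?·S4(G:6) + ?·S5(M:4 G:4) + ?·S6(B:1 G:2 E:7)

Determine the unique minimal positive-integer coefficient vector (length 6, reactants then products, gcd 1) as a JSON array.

Coefficients: [5, 6, 2, 2, 5, 4]

M: 5·4 = 20 | 6·0+2·0+2·0+5·4+4·0 = 20
B: 5·2 = 10 | 6·0+2·3+2·0+5·0+4·1 = 10
G: 5·8 = 40 | 6·0+2·0+2·6+5·4+4·2 = 40
E: 5·6 = 30 | 6·0+2·1+2·0+5·0+4·7 = 30
L: 5·4 = 20 | 6·2+2·4+2·0+5·0+4·0 = 20
gcd(5,6,2,2,5,4) = 1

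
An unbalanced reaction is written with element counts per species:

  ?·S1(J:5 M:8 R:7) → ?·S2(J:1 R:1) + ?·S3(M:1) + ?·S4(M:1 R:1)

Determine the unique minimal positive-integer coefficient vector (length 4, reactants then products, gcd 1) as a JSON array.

J: 1·5 = 5 | 5·1+6·0+2·0 = 5
M: 1·8 = 8 | 5·0+6·1+2·1 = 8
R: 1·7 = 7 | 5·1+6·0+2·1 = 7
gcd(1,5,6,2) = 1

Coefficients: [1, 5, 6, 2]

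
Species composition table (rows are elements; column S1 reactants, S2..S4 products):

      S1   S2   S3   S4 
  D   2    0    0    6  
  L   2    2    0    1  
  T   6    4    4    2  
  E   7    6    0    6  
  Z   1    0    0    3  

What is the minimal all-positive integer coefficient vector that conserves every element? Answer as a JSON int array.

Coefficients: [6, 5, 3, 2]

D: 6·2 = 12 | 5·0+3·0+2·6 = 12
L: 6·2 = 12 | 5·2+3·0+2·1 = 12
T: 6·6 = 36 | 5·4+3·4+2·2 = 36
E: 6·7 = 42 | 5·6+3·0+2·6 = 42
Z: 6·1 = 6 | 5·0+3·0+2·3 = 6
gcd(6,5,3,2) = 1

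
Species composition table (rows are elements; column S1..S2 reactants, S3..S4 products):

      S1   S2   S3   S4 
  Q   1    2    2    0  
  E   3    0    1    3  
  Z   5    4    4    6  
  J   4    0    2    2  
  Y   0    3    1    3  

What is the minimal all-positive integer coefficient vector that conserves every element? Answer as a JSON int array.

Coefficients: [2, 2, 3, 1]

Q: 2·1+2·2 = 6 | 3·2+1·0 = 6
E: 2·3+2·0 = 6 | 3·1+1·3 = 6
Z: 2·5+2·4 = 18 | 3·4+1·6 = 18
J: 2·4+2·0 = 8 | 3·2+1·2 = 8
Y: 2·0+2·3 = 6 | 3·1+1·3 = 6
gcd(2,2,3,1) = 1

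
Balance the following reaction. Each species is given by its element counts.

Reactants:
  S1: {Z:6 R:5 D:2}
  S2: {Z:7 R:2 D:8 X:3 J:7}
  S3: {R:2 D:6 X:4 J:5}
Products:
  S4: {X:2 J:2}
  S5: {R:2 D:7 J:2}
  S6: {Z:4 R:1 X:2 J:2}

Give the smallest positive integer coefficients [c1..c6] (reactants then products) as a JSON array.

Coefficients: [1, 2, 4, 6, 6, 5]

Z: 1·6+2·7+4·0 = 20 | 6·0+6·0+5·4 = 20
R: 1·5+2·2+4·2 = 17 | 6·0+6·2+5·1 = 17
D: 1·2+2·8+4·6 = 42 | 6·0+6·7+5·0 = 42
X: 1·0+2·3+4·4 = 22 | 6·2+6·0+5·2 = 22
J: 1·0+2·7+4·5 = 34 | 6·2+6·2+5·2 = 34
gcd(1,2,4,6,6,5) = 1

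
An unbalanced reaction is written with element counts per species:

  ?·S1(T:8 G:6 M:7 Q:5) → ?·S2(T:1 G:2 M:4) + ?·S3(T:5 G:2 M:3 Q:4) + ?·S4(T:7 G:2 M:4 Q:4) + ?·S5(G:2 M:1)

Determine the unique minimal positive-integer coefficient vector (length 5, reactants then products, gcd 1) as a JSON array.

Coefficients: [4, 1, 2, 3, 6]

T: 4·8 = 32 | 1·1+2·5+3·7+6·0 = 32
G: 4·6 = 24 | 1·2+2·2+3·2+6·2 = 24
M: 4·7 = 28 | 1·4+2·3+3·4+6·1 = 28
Q: 4·5 = 20 | 1·0+2·4+3·4+6·0 = 20
gcd(4,1,2,3,6) = 1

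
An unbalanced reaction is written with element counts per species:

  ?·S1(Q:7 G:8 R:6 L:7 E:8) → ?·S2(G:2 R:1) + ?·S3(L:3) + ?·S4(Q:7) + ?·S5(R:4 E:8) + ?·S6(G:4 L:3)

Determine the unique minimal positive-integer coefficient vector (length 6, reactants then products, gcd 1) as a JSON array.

Coefficients: [3, 6, 4, 3, 3, 3]

Q: 3·7 = 21 | 6·0+4·0+3·7+3·0+3·0 = 21
G: 3·8 = 24 | 6·2+4·0+3·0+3·0+3·4 = 24
R: 3·6 = 18 | 6·1+4·0+3·0+3·4+3·0 = 18
L: 3·7 = 21 | 6·0+4·3+3·0+3·0+3·3 = 21
E: 3·8 = 24 | 6·0+4·0+3·0+3·8+3·0 = 24
gcd(3,6,4,3,3,3) = 1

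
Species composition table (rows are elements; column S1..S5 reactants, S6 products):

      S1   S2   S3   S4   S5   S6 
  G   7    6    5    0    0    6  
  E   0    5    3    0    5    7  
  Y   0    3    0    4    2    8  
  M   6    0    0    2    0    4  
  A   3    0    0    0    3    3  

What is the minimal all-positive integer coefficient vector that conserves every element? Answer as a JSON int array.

G: 1·7+2·6+1·5+5·0+3·0 = 24 | 4·6 = 24
E: 1·0+2·5+1·3+5·0+3·5 = 28 | 4·7 = 28
Y: 1·0+2·3+1·0+5·4+3·2 = 32 | 4·8 = 32
M: 1·6+2·0+1·0+5·2+3·0 = 16 | 4·4 = 16
A: 1·3+2·0+1·0+5·0+3·3 = 12 | 4·3 = 12
gcd(1,2,1,5,3,4) = 1

Coefficients: [1, 2, 1, 5, 3, 4]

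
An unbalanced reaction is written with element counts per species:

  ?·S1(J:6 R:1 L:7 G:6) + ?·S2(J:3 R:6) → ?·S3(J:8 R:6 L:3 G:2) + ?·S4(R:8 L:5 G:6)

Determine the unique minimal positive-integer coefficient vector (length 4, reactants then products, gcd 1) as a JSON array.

J: 2·6+4·3 = 24 | 3·8+1·0 = 24
R: 2·1+4·6 = 26 | 3·6+1·8 = 26
L: 2·7+4·0 = 14 | 3·3+1·5 = 14
G: 2·6+4·0 = 12 | 3·2+1·6 = 12
gcd(2,4,3,1) = 1

Coefficients: [2, 4, 3, 1]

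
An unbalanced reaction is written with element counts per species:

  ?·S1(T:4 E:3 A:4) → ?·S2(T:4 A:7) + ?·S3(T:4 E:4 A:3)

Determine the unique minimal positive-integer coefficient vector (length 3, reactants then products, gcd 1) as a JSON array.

T: 4·4 = 16 | 1·4+3·4 = 16
E: 4·3 = 12 | 1·0+3·4 = 12
A: 4·4 = 16 | 1·7+3·3 = 16
gcd(4,1,3) = 1

Coefficients: [4, 1, 3]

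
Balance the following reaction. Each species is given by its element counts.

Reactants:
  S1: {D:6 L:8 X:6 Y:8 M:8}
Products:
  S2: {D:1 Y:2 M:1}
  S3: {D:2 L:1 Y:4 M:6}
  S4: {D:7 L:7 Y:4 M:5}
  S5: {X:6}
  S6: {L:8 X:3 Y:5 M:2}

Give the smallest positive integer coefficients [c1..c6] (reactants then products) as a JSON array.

D: 5·6 = 30 | 3·1+3·2+3·7+4·0+2·0 = 30
L: 5·8 = 40 | 3·0+3·1+3·7+4·0+2·8 = 40
X: 5·6 = 30 | 3·0+3·0+3·0+4·6+2·3 = 30
Y: 5·8 = 40 | 3·2+3·4+3·4+4·0+2·5 = 40
M: 5·8 = 40 | 3·1+3·6+3·5+4·0+2·2 = 40
gcd(5,3,3,3,4,2) = 1

Coefficients: [5, 3, 3, 3, 4, 2]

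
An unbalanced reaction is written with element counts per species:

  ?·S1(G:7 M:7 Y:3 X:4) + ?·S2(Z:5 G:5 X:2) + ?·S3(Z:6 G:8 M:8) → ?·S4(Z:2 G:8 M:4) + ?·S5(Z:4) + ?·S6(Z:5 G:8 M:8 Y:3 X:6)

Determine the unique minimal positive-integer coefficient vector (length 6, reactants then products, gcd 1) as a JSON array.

Z: 4·0+4·5+3·6 = 38 | 5·2+2·4+4·5 = 38
G: 4·7+4·5+3·8 = 72 | 5·8+2·0+4·8 = 72
M: 4·7+4·0+3·8 = 52 | 5·4+2·0+4·8 = 52
Y: 4·3+4·0+3·0 = 12 | 5·0+2·0+4·3 = 12
X: 4·4+4·2+3·0 = 24 | 5·0+2·0+4·6 = 24
gcd(4,4,3,5,2,4) = 1

Coefficients: [4, 4, 3, 5, 2, 4]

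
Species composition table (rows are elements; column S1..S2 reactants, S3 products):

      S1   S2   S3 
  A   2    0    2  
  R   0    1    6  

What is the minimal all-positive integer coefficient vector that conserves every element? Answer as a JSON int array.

Coefficients: [1, 6, 1]

A: 1·2+6·0 = 2 | 1·2 = 2
R: 1·0+6·1 = 6 | 1·6 = 6
gcd(1,6,1) = 1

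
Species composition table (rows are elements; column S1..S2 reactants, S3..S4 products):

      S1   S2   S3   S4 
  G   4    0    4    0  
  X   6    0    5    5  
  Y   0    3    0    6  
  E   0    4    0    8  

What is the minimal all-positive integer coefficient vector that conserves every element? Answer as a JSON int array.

G: 5·4+2·0 = 20 | 5·4+1·0 = 20
X: 5·6+2·0 = 30 | 5·5+1·5 = 30
Y: 5·0+2·3 = 6 | 5·0+1·6 = 6
E: 5·0+2·4 = 8 | 5·0+1·8 = 8
gcd(5,2,5,1) = 1

Coefficients: [5, 2, 5, 1]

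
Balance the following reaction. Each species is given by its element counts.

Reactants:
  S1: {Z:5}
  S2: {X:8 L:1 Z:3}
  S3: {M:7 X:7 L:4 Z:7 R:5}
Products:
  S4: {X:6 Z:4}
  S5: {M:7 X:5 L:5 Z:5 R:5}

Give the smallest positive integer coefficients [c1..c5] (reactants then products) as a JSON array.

Coefficients: [1, 3, 3, 5, 3]

M: 1·0+3·0+3·7 = 21 | 5·0+3·7 = 21
X: 1·0+3·8+3·7 = 45 | 5·6+3·5 = 45
L: 1·0+3·1+3·4 = 15 | 5·0+3·5 = 15
Z: 1·5+3·3+3·7 = 35 | 5·4+3·5 = 35
R: 1·0+3·0+3·5 = 15 | 5·0+3·5 = 15
gcd(1,3,3,5,3) = 1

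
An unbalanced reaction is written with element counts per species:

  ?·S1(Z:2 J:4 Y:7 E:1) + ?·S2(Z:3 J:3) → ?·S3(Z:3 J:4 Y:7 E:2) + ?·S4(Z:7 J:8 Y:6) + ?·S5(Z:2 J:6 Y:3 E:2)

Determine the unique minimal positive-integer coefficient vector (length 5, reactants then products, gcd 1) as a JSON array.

Coefficients: [4, 6, 1, 3, 1]

Z: 4·2+6·3 = 26 | 1·3+3·7+1·2 = 26
J: 4·4+6·3 = 34 | 1·4+3·8+1·6 = 34
Y: 4·7+6·0 = 28 | 1·7+3·6+1·3 = 28
E: 4·1+6·0 = 4 | 1·2+3·0+1·2 = 4
gcd(4,6,1,3,1) = 1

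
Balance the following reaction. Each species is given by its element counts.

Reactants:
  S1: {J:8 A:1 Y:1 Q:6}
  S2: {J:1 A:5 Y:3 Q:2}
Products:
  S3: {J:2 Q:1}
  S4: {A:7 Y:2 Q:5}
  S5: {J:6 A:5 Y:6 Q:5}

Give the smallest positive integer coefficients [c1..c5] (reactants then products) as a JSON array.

Coefficients: [2, 2, 6, 1, 1]

J: 2·8+2·1 = 18 | 6·2+1·0+1·6 = 18
A: 2·1+2·5 = 12 | 6·0+1·7+1·5 = 12
Y: 2·1+2·3 = 8 | 6·0+1·2+1·6 = 8
Q: 2·6+2·2 = 16 | 6·1+1·5+1·5 = 16
gcd(2,2,6,1,1) = 1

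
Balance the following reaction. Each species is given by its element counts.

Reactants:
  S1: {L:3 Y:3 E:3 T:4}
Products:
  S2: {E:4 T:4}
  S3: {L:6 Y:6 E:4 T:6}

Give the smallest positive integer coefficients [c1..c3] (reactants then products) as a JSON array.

L: 4·3 = 12 | 1·0+2·6 = 12
Y: 4·3 = 12 | 1·0+2·6 = 12
E: 4·3 = 12 | 1·4+2·4 = 12
T: 4·4 = 16 | 1·4+2·6 = 16
gcd(4,1,2) = 1

Coefficients: [4, 1, 2]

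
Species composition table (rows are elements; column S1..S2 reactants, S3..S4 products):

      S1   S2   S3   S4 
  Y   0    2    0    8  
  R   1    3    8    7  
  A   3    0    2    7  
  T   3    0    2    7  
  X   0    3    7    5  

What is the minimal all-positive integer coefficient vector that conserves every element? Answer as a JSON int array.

Coefficients: [3, 4, 1, 1]

Y: 3·0+4·2 = 8 | 1·0+1·8 = 8
R: 3·1+4·3 = 15 | 1·8+1·7 = 15
A: 3·3+4·0 = 9 | 1·2+1·7 = 9
T: 3·3+4·0 = 9 | 1·2+1·7 = 9
X: 3·0+4·3 = 12 | 1·7+1·5 = 12
gcd(3,4,1,1) = 1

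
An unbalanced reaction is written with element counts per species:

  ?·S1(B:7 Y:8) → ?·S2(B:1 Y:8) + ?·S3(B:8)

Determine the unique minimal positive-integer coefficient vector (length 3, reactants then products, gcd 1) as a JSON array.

B: 4·7 = 28 | 4·1+3·8 = 28
Y: 4·8 = 32 | 4·8+3·0 = 32
gcd(4,4,3) = 1

Coefficients: [4, 4, 3]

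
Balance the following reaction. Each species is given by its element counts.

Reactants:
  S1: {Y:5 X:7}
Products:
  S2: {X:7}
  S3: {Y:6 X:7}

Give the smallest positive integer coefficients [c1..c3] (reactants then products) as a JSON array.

Coefficients: [6, 1, 5]

Y: 6·5 = 30 | 1·0+5·6 = 30
X: 6·7 = 42 | 1·7+5·7 = 42
gcd(6,1,5) = 1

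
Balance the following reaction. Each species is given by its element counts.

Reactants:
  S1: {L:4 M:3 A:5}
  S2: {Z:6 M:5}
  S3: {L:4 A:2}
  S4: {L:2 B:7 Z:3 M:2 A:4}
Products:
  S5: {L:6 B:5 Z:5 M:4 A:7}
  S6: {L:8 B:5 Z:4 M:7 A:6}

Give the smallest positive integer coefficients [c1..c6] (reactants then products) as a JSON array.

L: 3·4+3·0+6·4+5·2 = 46 | 5·6+2·8 = 46
B: 3·0+3·0+6·0+5·7 = 35 | 5·5+2·5 = 35
Z: 3·0+3·6+6·0+5·3 = 33 | 5·5+2·4 = 33
M: 3·3+3·5+6·0+5·2 = 34 | 5·4+2·7 = 34
A: 3·5+3·0+6·2+5·4 = 47 | 5·7+2·6 = 47
gcd(3,3,6,5,5,2) = 1

Coefficients: [3, 3, 6, 5, 5, 2]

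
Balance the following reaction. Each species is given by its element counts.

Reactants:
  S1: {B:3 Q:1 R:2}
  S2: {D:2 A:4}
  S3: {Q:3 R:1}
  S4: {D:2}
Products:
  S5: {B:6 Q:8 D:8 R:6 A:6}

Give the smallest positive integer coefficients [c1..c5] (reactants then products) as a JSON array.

Coefficients: [4, 3, 4, 5, 2]

B: 4·3+3·0+4·0+5·0 = 12 | 2·6 = 12
Q: 4·1+3·0+4·3+5·0 = 16 | 2·8 = 16
D: 4·0+3·2+4·0+5·2 = 16 | 2·8 = 16
R: 4·2+3·0+4·1+5·0 = 12 | 2·6 = 12
A: 4·0+3·4+4·0+5·0 = 12 | 2·6 = 12
gcd(4,3,4,5,2) = 1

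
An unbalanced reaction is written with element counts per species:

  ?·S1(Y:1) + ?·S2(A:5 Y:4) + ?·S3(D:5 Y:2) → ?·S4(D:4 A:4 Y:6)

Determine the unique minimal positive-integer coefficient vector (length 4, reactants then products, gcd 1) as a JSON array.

D: 6·0+4·0+4·5 = 20 | 5·4 = 20
A: 6·0+4·5+4·0 = 20 | 5·4 = 20
Y: 6·1+4·4+4·2 = 30 | 5·6 = 30
gcd(6,4,4,5) = 1

Coefficients: [6, 4, 4, 5]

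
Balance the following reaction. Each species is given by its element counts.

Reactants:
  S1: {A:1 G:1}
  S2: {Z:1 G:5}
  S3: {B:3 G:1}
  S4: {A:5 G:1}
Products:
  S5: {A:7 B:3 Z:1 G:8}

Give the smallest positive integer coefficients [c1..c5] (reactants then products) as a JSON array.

Coefficients: [3, 4, 4, 5, 4]

A: 3·1+4·0+4·0+5·5 = 28 | 4·7 = 28
B: 3·0+4·0+4·3+5·0 = 12 | 4·3 = 12
Z: 3·0+4·1+4·0+5·0 = 4 | 4·1 = 4
G: 3·1+4·5+4·1+5·1 = 32 | 4·8 = 32
gcd(3,4,4,5,4) = 1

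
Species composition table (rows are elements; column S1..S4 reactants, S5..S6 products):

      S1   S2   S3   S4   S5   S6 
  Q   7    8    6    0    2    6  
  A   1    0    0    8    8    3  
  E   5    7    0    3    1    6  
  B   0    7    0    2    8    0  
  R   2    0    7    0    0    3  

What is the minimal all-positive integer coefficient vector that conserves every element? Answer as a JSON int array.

Coefficients: [2, 2, 2, 5, 3, 6]

Q: 2·7+2·8+2·6+5·0 = 42 | 3·2+6·6 = 42
A: 2·1+2·0+2·0+5·8 = 42 | 3·8+6·3 = 42
E: 2·5+2·7+2·0+5·3 = 39 | 3·1+6·6 = 39
B: 2·0+2·7+2·0+5·2 = 24 | 3·8+6·0 = 24
R: 2·2+2·0+2·7+5·0 = 18 | 3·0+6·3 = 18
gcd(2,2,2,5,3,6) = 1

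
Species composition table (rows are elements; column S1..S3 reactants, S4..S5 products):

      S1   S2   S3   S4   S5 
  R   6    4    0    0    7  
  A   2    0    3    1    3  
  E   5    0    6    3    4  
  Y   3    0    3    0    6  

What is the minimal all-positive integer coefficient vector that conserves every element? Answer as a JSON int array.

Coefficients: [1, 2, 3, 5, 2]

R: 1·6+2·4+3·0 = 14 | 5·0+2·7 = 14
A: 1·2+2·0+3·3 = 11 | 5·1+2·3 = 11
E: 1·5+2·0+3·6 = 23 | 5·3+2·4 = 23
Y: 1·3+2·0+3·3 = 12 | 5·0+2·6 = 12
gcd(1,2,3,5,2) = 1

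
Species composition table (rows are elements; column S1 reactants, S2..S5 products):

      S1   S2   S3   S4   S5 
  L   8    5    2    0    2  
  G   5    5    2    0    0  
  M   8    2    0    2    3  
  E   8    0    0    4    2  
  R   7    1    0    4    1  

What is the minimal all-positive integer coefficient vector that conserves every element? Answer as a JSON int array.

L: 4·8 = 32 | 2·5+5·2+5·0+6·2 = 32
G: 4·5 = 20 | 2·5+5·2+5·0+6·0 = 20
M: 4·8 = 32 | 2·2+5·0+5·2+6·3 = 32
E: 4·8 = 32 | 2·0+5·0+5·4+6·2 = 32
R: 4·7 = 28 | 2·1+5·0+5·4+6·1 = 28
gcd(4,2,5,5,6) = 1

Coefficients: [4, 2, 5, 5, 6]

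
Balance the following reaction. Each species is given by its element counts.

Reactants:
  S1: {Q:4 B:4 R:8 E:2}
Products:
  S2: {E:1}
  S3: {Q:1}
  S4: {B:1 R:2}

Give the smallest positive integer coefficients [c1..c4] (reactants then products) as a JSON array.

Coefficients: [1, 2, 4, 4]

Q: 1·4 = 4 | 2·0+4·1+4·0 = 4
B: 1·4 = 4 | 2·0+4·0+4·1 = 4
R: 1·8 = 8 | 2·0+4·0+4·2 = 8
E: 1·2 = 2 | 2·1+4·0+4·0 = 2
gcd(1,2,4,4) = 1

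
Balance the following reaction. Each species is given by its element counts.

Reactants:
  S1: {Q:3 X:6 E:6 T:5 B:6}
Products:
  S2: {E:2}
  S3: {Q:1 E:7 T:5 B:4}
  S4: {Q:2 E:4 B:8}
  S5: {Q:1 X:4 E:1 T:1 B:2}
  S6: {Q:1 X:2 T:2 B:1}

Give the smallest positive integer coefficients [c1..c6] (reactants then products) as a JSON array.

Q: 4·3 = 12 | 5·0+1·1+1·2+3·1+6·1 = 12
X: 4·6 = 24 | 5·0+1·0+1·0+3·4+6·2 = 24
E: 4·6 = 24 | 5·2+1·7+1·4+3·1+6·0 = 24
T: 4·5 = 20 | 5·0+1·5+1·0+3·1+6·2 = 20
B: 4·6 = 24 | 5·0+1·4+1·8+3·2+6·1 = 24
gcd(4,5,1,1,3,6) = 1

Coefficients: [4, 5, 1, 1, 3, 6]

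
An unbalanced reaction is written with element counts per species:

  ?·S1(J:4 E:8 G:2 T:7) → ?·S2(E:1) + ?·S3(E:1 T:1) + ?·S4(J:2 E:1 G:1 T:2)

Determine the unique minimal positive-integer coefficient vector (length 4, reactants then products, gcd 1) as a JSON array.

J: 1·4 = 4 | 3·0+3·0+2·2 = 4
E: 1·8 = 8 | 3·1+3·1+2·1 = 8
G: 1·2 = 2 | 3·0+3·0+2·1 = 2
T: 1·7 = 7 | 3·0+3·1+2·2 = 7
gcd(1,3,3,2) = 1

Coefficients: [1, 3, 3, 2]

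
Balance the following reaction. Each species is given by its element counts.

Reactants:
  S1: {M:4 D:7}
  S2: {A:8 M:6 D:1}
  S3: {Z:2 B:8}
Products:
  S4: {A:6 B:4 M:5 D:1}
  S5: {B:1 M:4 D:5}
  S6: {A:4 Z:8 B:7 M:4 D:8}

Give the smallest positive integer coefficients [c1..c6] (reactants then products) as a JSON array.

A: 2·0+5·8+4·0 = 40 | 6·6+1·0+1·4 = 40
Z: 2·0+5·0+4·2 = 8 | 6·0+1·0+1·8 = 8
B: 2·0+5·0+4·8 = 32 | 6·4+1·1+1·7 = 32
M: 2·4+5·6+4·0 = 38 | 6·5+1·4+1·4 = 38
D: 2·7+5·1+4·0 = 19 | 6·1+1·5+1·8 = 19
gcd(2,5,4,6,1,1) = 1

Coefficients: [2, 5, 4, 6, 1, 1]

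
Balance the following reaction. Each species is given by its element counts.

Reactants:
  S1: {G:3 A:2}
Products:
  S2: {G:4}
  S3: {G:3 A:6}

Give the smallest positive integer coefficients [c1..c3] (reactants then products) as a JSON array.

Coefficients: [6, 3, 2]

G: 6·3 = 18 | 3·4+2·3 = 18
A: 6·2 = 12 | 3·0+2·6 = 12
gcd(6,3,2) = 1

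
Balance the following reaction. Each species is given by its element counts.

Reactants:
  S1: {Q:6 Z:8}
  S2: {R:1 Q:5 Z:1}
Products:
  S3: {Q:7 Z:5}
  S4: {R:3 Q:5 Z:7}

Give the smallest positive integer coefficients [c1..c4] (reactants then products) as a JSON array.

Coefficients: [3, 3, 4, 1]

R: 3·0+3·1 = 3 | 4·0+1·3 = 3
Q: 3·6+3·5 = 33 | 4·7+1·5 = 33
Z: 3·8+3·1 = 27 | 4·5+1·7 = 27
gcd(3,3,4,1) = 1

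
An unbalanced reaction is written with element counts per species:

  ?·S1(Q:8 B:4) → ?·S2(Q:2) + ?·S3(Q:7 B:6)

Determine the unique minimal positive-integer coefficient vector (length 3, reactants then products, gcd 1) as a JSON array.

Coefficients: [3, 5, 2]

Q: 3·8 = 24 | 5·2+2·7 = 24
B: 3·4 = 12 | 5·0+2·6 = 12
gcd(3,5,2) = 1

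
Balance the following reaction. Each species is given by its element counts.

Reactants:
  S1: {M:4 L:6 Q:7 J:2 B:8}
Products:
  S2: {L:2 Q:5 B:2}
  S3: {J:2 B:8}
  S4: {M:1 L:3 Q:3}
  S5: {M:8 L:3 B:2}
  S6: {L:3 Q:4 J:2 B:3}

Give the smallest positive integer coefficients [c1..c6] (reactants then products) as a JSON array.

M: 5·4 = 20 | 3·0+3·0+4·1+2·8+2·0 = 20
L: 5·6 = 30 | 3·2+3·0+4·3+2·3+2·3 = 30
Q: 5·7 = 35 | 3·5+3·0+4·3+2·0+2·4 = 35
J: 5·2 = 10 | 3·0+3·2+4·0+2·0+2·2 = 10
B: 5·8 = 40 | 3·2+3·8+4·0+2·2+2·3 = 40
gcd(5,3,3,4,2,2) = 1

Coefficients: [5, 3, 3, 4, 2, 2]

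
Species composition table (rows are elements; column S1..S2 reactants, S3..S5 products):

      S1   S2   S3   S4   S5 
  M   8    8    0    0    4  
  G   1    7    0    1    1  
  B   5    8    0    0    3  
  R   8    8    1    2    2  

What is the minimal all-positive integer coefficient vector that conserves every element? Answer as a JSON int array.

Coefficients: [2, 1, 6, 3, 6]

M: 2·8+1·8 = 24 | 6·0+3·0+6·4 = 24
G: 2·1+1·7 = 9 | 6·0+3·1+6·1 = 9
B: 2·5+1·8 = 18 | 6·0+3·0+6·3 = 18
R: 2·8+1·8 = 24 | 6·1+3·2+6·2 = 24
gcd(2,1,6,3,6) = 1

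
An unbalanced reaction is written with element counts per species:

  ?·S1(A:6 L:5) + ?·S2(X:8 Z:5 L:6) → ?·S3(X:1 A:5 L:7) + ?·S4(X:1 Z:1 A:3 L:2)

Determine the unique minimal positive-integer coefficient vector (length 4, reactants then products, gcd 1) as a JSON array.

X: 5·0+1·8 = 8 | 3·1+5·1 = 8
Z: 5·0+1·5 = 5 | 3·0+5·1 = 5
A: 5·6+1·0 = 30 | 3·5+5·3 = 30
L: 5·5+1·6 = 31 | 3·7+5·2 = 31
gcd(5,1,3,5) = 1

Coefficients: [5, 1, 3, 5]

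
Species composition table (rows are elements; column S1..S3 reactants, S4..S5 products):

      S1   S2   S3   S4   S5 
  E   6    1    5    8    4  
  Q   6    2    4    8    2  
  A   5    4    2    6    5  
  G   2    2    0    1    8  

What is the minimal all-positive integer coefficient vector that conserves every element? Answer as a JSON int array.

Coefficients: [5, 2, 4, 6, 1]

E: 5·6+2·1+4·5 = 52 | 6·8+1·4 = 52
Q: 5·6+2·2+4·4 = 50 | 6·8+1·2 = 50
A: 5·5+2·4+4·2 = 41 | 6·6+1·5 = 41
G: 5·2+2·2+4·0 = 14 | 6·1+1·8 = 14
gcd(5,2,4,6,1) = 1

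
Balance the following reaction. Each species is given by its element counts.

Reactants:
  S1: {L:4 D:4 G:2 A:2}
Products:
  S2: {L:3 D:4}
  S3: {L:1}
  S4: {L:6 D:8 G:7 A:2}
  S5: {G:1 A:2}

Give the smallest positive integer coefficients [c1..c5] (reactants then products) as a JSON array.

Coefficients: [6, 4, 6, 1, 5]

L: 6·4 = 24 | 4·3+6·1+1·6+5·0 = 24
D: 6·4 = 24 | 4·4+6·0+1·8+5·0 = 24
G: 6·2 = 12 | 4·0+6·0+1·7+5·1 = 12
A: 6·2 = 12 | 4·0+6·0+1·2+5·2 = 12
gcd(6,4,6,1,5) = 1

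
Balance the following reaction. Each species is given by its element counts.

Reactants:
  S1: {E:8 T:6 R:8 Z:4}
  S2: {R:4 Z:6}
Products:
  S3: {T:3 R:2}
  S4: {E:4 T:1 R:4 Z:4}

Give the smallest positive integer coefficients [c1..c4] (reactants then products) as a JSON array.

Coefficients: [3, 2, 4, 6]

E: 3·8+2·0 = 24 | 4·0+6·4 = 24
T: 3·6+2·0 = 18 | 4·3+6·1 = 18
R: 3·8+2·4 = 32 | 4·2+6·4 = 32
Z: 3·4+2·6 = 24 | 4·0+6·4 = 24
gcd(3,2,4,6) = 1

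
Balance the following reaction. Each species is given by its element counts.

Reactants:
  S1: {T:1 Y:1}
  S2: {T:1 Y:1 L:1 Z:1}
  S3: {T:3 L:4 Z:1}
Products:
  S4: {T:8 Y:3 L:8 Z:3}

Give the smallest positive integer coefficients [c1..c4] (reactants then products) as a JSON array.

Coefficients: [5, 4, 5, 3]

T: 5·1+4·1+5·3 = 24 | 3·8 = 24
Y: 5·1+4·1+5·0 = 9 | 3·3 = 9
L: 5·0+4·1+5·4 = 24 | 3·8 = 24
Z: 5·0+4·1+5·1 = 9 | 3·3 = 9
gcd(5,4,5,3) = 1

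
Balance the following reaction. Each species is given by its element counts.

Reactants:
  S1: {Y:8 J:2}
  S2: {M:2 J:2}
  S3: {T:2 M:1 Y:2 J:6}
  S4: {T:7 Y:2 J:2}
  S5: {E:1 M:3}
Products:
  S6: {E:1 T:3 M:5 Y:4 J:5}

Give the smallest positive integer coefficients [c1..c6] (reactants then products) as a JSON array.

E: 2·0+5·0+2·0+2·0+6·1 = 6 | 6·1 = 6
T: 2·0+5·0+2·2+2·7+6·0 = 18 | 6·3 = 18
M: 2·0+5·2+2·1+2·0+6·3 = 30 | 6·5 = 30
Y: 2·8+5·0+2·2+2·2+6·0 = 24 | 6·4 = 24
J: 2·2+5·2+2·6+2·2+6·0 = 30 | 6·5 = 30
gcd(2,5,2,2,6,6) = 1

Coefficients: [2, 5, 2, 2, 6, 6]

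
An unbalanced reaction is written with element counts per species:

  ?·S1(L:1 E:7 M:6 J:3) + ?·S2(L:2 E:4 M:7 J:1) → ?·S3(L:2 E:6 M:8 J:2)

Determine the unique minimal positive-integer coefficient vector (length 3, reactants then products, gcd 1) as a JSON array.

Coefficients: [2, 4, 5]

L: 2·1+4·2 = 10 | 5·2 = 10
E: 2·7+4·4 = 30 | 5·6 = 30
M: 2·6+4·7 = 40 | 5·8 = 40
J: 2·3+4·1 = 10 | 5·2 = 10
gcd(2,4,5) = 1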